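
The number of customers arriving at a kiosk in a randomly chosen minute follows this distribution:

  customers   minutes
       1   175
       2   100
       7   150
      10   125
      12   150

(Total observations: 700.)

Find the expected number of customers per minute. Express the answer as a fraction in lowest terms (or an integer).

Total = 700, so P(customers=1) = 175/700, etc.
E[X] = (1/4)·1 + (1/7)·2 + (3/14)·7 + (5/28)·10 + (3/14)·12
     = 179/28

179/28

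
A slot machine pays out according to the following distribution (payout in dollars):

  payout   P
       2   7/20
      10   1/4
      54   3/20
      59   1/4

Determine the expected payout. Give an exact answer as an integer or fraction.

E[X] = (7/20)·2 + (1/4)·10 + (3/20)·54 + (1/4)·59
     = 521/20

521/20 dollars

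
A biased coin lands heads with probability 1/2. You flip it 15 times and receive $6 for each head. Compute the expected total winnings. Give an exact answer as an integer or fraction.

$45

E[#heads] = 15·1/2 = 15/2 (linearity over flips).
E[winnings] = 6·15/2 = 45.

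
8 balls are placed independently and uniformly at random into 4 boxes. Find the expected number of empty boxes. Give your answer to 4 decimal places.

Let Xⱼ=1 if box j is empty. P(Xⱼ=1) = ((4-1)/4)^8 = 6561/65536.
By linearity, E[#empty] = 4·6561/65536 = 6561/16384.
≈ 0.4005

0.4005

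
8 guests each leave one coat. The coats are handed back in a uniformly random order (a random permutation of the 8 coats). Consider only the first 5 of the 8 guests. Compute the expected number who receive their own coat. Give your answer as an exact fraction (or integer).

Let Xᵢ = 1 if person i gets their own coat. For each i, P(Xᵢ=1) = 1/8.
By linearity of expectation, E[X₁+…+X_5] = 5·(1/8) = 5/8.

5/8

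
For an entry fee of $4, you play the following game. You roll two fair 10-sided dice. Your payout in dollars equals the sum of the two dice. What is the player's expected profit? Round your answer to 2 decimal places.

$7.00

Distribution of the sum of the two dice: 2 w.p. 1/100, 3 w.p. 1/50, 4 w.p. 3/100, 5 w.p. 1/25, 6 w.p. 1/20, 7 w.p. 3/50, …
E[payout] = (1/100)·2 + (1/50)·3 + (3/100)·4 + (1/25)·5 + (1/20)·6 + (3/50)·7 + (7/100)·8 + (2/25)·9 + (9/100)·10 + (1/10)·11 + (9/100)·12 + (2/25)·13 + (7/100)·14 + (3/50)·15 + (1/20)·16 + (1/25)·17 + (3/100)·18 + (1/50)·19 + (1/100)·20 = 11
Expected profit = 11 − 4 = 7 ≈ $7.00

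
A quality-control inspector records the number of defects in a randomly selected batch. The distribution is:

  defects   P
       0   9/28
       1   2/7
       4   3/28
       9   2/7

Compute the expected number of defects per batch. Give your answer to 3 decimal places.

E[X] = (9/28)·0 + (2/7)·1 + (3/28)·4 + (2/7)·9
     = 23/7 ≈ 3.286

3.286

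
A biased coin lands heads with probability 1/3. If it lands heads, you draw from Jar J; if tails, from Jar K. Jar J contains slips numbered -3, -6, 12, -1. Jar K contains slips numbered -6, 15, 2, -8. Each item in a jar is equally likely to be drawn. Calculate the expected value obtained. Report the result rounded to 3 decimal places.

0.667

E[X | Jar J] = (-3 − 6 + 12 − 1)/4 = 1/2
E[X | Jar K] = (-6 + 15 + 2 − 8)/4 = 3/4
E[X] = (1/3)·1/2 + (2/3)·3/4 = 2/3 ≈ 0.667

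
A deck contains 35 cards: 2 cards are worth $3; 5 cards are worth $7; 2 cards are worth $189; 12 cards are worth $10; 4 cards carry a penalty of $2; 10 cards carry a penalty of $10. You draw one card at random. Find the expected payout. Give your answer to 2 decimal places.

$12.31

E[payout] = (2/35)·3 + (5/35)·7 + (2/35)·189 + (12/35)·10 + (4/35)·(-2) + (10/35)·(-10) = 431/35
≈ $12.31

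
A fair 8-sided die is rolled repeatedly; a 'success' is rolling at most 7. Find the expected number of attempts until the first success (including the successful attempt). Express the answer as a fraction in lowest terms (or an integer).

For a geometric distribution, E[trials] = 1/p = 1/(7/8) = 8/7.

8/7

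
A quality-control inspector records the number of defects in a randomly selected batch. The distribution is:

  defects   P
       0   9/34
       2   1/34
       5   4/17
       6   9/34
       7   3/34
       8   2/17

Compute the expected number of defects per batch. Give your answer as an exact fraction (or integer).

149/34

E[X] = (9/34)·0 + (1/34)·2 + (4/17)·5 + (9/34)·6 + (3/34)·7 + (2/17)·8
     = 149/34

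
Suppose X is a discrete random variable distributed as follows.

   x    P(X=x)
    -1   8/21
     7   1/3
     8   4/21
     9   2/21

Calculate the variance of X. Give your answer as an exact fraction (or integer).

E[X] = (8/21)·(-1) + (1/3)·7 + (4/21)·8 + (2/21)·9 = 13/3
E[X²] = (8/21)·1 + (1/3)·49 + (4/21)·64 + (2/21)·81 = 769/21
Var(X) = 769/21 − (13/3)² = 1124/63

1124/63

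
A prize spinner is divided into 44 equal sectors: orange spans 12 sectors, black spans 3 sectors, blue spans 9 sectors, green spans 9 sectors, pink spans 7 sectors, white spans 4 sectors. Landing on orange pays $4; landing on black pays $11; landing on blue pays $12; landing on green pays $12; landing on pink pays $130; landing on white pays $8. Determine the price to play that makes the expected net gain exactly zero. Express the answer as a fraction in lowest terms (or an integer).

E[payout] = (12/44)·4 + (3/44)·11 + (9/44)·12 + (9/44)·12 + (7/44)·130 + (4/44)·8 = 1239/44
Fair fee = E[payout] = 1239/44

1239/44 dollars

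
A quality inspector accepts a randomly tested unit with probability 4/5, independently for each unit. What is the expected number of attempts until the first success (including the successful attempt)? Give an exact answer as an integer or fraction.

5/4

For a geometric distribution, E[trials] = 1/p = 1/(4/5) = 5/4.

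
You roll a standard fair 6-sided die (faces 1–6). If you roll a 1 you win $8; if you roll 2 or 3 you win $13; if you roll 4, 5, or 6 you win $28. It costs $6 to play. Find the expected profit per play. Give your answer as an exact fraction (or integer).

41/3 dollars

E[payout] = (1/6)·8 + (1/3)·13 + (1/2)·28 = 59/3
Expected profit = 59/3 − 6 = 41/3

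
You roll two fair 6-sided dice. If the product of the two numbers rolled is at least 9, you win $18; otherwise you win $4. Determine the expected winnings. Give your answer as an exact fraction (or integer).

E[payout] = (4/9)·4 + (5/9)·18 = 106/9

106/9 dollars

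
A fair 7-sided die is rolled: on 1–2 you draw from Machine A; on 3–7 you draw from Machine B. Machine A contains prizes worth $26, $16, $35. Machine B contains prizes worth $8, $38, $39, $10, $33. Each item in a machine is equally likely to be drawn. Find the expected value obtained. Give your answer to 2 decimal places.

$25.62

E[X | Machine A] = (26 + 16 + 35)/3 = 77/3
E[X | Machine B] = (8 + 38 + 39 + 10 + 33)/5 = 128/5
E[X] = (2/7)·77/3 + (5/7)·128/5 = 538/21 ≈ 25.62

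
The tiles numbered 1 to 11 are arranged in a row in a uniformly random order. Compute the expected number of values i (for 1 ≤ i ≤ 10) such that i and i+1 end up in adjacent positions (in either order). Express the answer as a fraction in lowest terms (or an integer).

For each i ∈ {1,…,10}, let Xᵢ = 1 if i and i+1 are adjacent. P(Xᵢ=1) = 2·(11−1)!/11! = 2/11.
By linearity, E[ΣXᵢ] = (10)·(2/11) = 20/11.

20/11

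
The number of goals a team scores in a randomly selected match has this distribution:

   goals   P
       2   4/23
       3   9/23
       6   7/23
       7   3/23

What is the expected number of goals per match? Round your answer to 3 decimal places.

4.261

E[X] = (4/23)·2 + (9/23)·3 + (7/23)·6 + (3/23)·7
     = 98/23 ≈ 4.261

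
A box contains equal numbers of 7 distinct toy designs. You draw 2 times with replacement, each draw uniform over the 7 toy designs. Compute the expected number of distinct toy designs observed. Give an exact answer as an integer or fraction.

Let Xⱼ=1 if type j appears at least once. P(Xⱼ=1) = 1 − ((7−1)/7)^2 = 13/49.
E[#distinct] = 7·13/49 = 13/7.

13/7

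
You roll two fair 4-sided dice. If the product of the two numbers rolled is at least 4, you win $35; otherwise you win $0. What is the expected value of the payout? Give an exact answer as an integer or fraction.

E[payout] = (5/16)·0 + (11/16)·35 = 385/16

385/16 dollars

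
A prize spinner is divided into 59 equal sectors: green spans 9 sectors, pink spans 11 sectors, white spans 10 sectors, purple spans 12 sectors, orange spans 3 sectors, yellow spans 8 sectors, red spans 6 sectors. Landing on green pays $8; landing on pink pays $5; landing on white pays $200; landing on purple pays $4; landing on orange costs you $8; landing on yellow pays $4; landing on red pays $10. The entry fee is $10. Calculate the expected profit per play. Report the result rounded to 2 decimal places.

E[payout] = (9/59)·8 + (11/59)·5 + (10/59)·200 + (12/59)·4 + (3/59)·(-8) + (8/59)·4 + (6/59)·10 = 2243/59
Expected profit = 2243/59 − 10 = 1653/59 ≈ $28.02

$28.02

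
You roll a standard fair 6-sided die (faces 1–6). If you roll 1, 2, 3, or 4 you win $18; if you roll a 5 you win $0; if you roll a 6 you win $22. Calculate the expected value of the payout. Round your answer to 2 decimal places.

$15.67

E[payout] = (1/6)·0 + (2/3)·18 + (1/6)·22 = 47/3
≈ $15.67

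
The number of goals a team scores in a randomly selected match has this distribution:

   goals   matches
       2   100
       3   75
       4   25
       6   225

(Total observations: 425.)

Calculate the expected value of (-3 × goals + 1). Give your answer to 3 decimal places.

Total = 425, so P(goals=2) = 100/425, etc.
E[-3x+1] = (4/17)·(-5) + (3/17)·(-8) + (1/17)·(-11) + (9/17)·(-17)
     = -208/17 ≈ -12.235

-12.235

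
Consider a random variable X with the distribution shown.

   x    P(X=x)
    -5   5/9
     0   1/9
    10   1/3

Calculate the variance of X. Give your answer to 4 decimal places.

46.9136

E[X] = (5/9)·(-5) + (1/9)·0 + (1/3)·10 = 5/9
E[X²] = (5/9)·25 + (1/9)·0 + (1/3)·100 = 425/9
Var(X) = 425/9 − (5/9)² = 3800/81 ≈ 46.9136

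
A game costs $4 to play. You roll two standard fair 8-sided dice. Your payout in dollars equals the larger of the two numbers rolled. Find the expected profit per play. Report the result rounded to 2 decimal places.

$1.81

Distribution of the larger of the two numbers rolled: 1 w.p. 1/64, 2 w.p. 3/64, 3 w.p. 5/64, 4 w.p. 7/64, 5 w.p. 9/64, 6 w.p. 11/64, …
E[payout] = (1/64)·1 + (3/64)·2 + (5/64)·3 + (7/64)·4 + (9/64)·5 + (11/64)·6 + (13/64)·7 + (15/64)·8 = 93/16
Expected profit = 93/16 − 4 = 29/16 ≈ $1.81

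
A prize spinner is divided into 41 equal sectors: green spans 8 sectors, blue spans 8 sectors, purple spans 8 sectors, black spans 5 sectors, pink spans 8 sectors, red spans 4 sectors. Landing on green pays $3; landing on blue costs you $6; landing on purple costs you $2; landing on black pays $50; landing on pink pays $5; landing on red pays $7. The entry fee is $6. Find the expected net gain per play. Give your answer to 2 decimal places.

E[payout] = (8/41)·3 + (8/41)·(-6) + (8/41)·(-2) + (5/41)·50 + (8/41)·5 + (4/41)·7 = 278/41
Expected profit = 278/41 − 6 = 32/41 ≈ $0.78

$0.78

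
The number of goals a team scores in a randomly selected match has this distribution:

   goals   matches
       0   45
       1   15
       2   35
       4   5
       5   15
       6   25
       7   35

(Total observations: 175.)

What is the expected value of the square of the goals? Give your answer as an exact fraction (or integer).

Total = 175, so P(goals=0) = 45/175, etc.
E[X²] = (9/35)·0 + (3/35)·1 + (1/5)·4 + (1/35)·16 + (3/35)·25 + (1/7)·36 + (1/5)·49
     = 129/7

129/7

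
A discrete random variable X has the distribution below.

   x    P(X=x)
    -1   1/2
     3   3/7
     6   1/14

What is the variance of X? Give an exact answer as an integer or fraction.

E[X] = (1/2)·(-1) + (3/7)·3 + (1/14)·6 = 17/14
E[X²] = (1/2)·1 + (3/7)·9 + (1/14)·36 = 97/14
Var(X) = 97/14 − (17/14)² = 1069/196

1069/196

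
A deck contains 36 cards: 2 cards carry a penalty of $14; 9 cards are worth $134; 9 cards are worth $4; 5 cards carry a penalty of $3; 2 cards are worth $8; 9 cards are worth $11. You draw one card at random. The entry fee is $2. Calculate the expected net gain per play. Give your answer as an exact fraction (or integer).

E[payout] = (2/36)·(-14) + (9/36)·134 + (9/36)·4 + (5/36)·(-3) + (2/36)·8 + (9/36)·11 = 73/2
Expected profit = 73/2 − 2 = 69/2

69/2 dollars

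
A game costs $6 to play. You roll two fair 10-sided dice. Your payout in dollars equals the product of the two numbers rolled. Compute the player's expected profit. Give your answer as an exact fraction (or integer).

97/4 dollars

Distribution of the product of the two numbers rolled: 1 w.p. 1/100, 2 w.p. 1/50, 3 w.p. 1/50, 4 w.p. 3/100, 5 w.p. 1/50, 6 w.p. 1/25, …
E[payout] = (1/100)·1 + (1/50)·2 + (1/50)·3 + (3/100)·4 + (1/50)·5 + (1/25)·6 + (1/50)·7 + (1/25)·8 + (3/100)·9 + (1/25)·10 + (1/25)·12 + (1/50)·14 + (1/50)·15 + (3/100)·16 + (1/25)·18 + (1/25)·20 + (1/50)·21 + (1/25)·24 + (1/100)·25 + (1/50)·27 + (1/50)·28 + (1/25)·30 + (1/50)·32 + (1/50)·35 + (3/100)·36 + (1/25)·40 + (1/50)·42 + (1/50)·45 + (1/50)·48 + (1/100)·49 + (1/50)·50 + (1/50)·54 + (1/50)·56 + (1/50)·60 + (1/50)·63 + (1/100)·64 + (1/50)·70 + (1/50)·72 + (1/50)·80 + (1/100)·81 + (1/50)·90 + (1/100)·100 = 121/4
Expected profit = 121/4 − 6 = 97/4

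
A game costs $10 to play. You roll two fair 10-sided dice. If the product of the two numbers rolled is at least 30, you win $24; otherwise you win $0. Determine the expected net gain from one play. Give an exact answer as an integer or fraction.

8/25 dollars

E[payout] = (57/100)·0 + (43/100)·24 = 258/25
Expected profit = 258/25 − 10 = 8/25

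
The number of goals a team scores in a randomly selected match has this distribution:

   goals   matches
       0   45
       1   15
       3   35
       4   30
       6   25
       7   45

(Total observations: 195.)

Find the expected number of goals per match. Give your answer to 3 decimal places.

Total = 195, so P(goals=0) = 45/195, etc.
E[X] = (3/13)·0 + (1/13)·1 + (7/39)·3 + (2/13)·4 + (5/39)·6 + (3/13)·7
     = 47/13 ≈ 3.615

3.615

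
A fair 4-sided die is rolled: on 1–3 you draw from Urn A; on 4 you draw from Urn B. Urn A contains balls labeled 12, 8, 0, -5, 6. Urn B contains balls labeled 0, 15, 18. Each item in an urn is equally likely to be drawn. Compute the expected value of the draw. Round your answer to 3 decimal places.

5.900

E[X | Urn A] = (12 + 8 + 0 − 5 + 6)/5 = 21/5
E[X | Urn B] = (0 + 15 + 18)/3 = 11
E[X] = (3/4)·21/5 + (1/4)·11 = 59/10 ≈ 5.900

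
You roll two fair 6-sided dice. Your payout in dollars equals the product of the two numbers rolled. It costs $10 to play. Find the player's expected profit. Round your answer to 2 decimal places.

Distribution of the product of the two numbers rolled: 1 w.p. 1/36, 2 w.p. 1/18, 3 w.p. 1/18, 4 w.p. 1/12, 5 w.p. 1/18, 6 w.p. 1/9, …
E[payout] = (1/36)·1 + (1/18)·2 + (1/18)·3 + (1/12)·4 + (1/18)·5 + (1/9)·6 + (1/18)·8 + (1/36)·9 + (1/18)·10 + (1/9)·12 + (1/18)·15 + (1/36)·16 + (1/18)·18 + (1/18)·20 + (1/18)·24 + (1/36)·25 + (1/18)·30 + (1/36)·36 = 49/4
Expected profit = 49/4 − 10 = 9/4 ≈ $2.25

$2.25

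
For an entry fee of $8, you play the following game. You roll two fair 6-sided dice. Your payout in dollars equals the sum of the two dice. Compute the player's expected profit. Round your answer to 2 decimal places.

-$1.00

Distribution of the sum of the two dice: 2 w.p. 1/36, 3 w.p. 1/18, 4 w.p. 1/12, 5 w.p. 1/9, 6 w.p. 5/36, 7 w.p. 1/6, …
E[payout] = (1/36)·2 + (1/18)·3 + (1/12)·4 + (1/9)·5 + (5/36)·6 + (1/6)·7 + (5/36)·8 + (1/9)·9 + (1/12)·10 + (1/18)·11 + (1/36)·12 = 7
Expected profit = 7 − 8 = -1 ≈ -$1.00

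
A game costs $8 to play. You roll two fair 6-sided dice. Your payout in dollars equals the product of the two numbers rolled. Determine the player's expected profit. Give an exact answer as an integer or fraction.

17/4 dollars

Distribution of the product of the two numbers rolled: 1 w.p. 1/36, 2 w.p. 1/18, 3 w.p. 1/18, 4 w.p. 1/12, 5 w.p. 1/18, 6 w.p. 1/9, …
E[payout] = (1/36)·1 + (1/18)·2 + (1/18)·3 + (1/12)·4 + (1/18)·5 + (1/9)·6 + (1/18)·8 + (1/36)·9 + (1/18)·10 + (1/9)·12 + (1/18)·15 + (1/36)·16 + (1/18)·18 + (1/18)·20 + (1/18)·24 + (1/36)·25 + (1/18)·30 + (1/36)·36 = 49/4
Expected profit = 49/4 − 8 = 17/4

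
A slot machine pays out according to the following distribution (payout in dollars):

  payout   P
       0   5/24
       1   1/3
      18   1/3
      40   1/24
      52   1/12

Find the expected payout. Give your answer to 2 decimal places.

$12.33

E[X] = (5/24)·0 + (1/3)·1 + (1/3)·18 + (1/24)·40 + (1/12)·52
     = 37/3 ≈ 12.33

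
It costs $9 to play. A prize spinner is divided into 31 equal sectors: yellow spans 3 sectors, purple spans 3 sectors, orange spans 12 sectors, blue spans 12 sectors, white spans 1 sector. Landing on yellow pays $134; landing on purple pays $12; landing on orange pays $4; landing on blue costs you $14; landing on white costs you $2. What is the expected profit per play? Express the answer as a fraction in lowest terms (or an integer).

37/31 dollars

E[payout] = (3/31)·134 + (3/31)·12 + (12/31)·4 + (12/31)·(-14) + (1/31)·(-2) = 316/31
Expected profit = 316/31 − 9 = 37/31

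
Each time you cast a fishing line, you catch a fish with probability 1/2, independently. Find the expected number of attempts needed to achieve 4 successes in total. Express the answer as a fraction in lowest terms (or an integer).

8

By linearity (sum of 4 independent geometric waits), E[trials] = 4/p = 4/(1/2) = 8.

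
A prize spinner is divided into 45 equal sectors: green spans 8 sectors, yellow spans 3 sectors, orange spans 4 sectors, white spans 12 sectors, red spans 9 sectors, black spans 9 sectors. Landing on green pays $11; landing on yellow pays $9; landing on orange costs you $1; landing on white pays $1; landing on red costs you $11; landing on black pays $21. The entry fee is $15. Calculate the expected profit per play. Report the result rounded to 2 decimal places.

E[payout] = (8/45)·11 + (3/45)·9 + (4/45)·(-1) + (12/45)·1 + (9/45)·(-11) + (9/45)·21 = 71/15
Expected profit = 71/15 − 15 = -154/15 ≈ -$10.27

-$10.27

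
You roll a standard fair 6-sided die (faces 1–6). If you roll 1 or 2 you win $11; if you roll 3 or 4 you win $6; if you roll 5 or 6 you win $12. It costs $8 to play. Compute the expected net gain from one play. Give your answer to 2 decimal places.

E[payout] = (1/3)·6 + (1/3)·11 + (1/3)·12 = 29/3
Expected profit = 29/3 − 8 = 5/3 ≈ $1.67

$1.67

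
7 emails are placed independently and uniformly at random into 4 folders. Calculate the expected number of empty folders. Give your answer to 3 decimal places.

0.534

Let Xⱼ=1 if folder j is empty. P(Xⱼ=1) = ((4-1)/4)^7 = 2187/16384.
By linearity, E[#empty] = 4·2187/16384 = 2187/4096.
≈ 0.534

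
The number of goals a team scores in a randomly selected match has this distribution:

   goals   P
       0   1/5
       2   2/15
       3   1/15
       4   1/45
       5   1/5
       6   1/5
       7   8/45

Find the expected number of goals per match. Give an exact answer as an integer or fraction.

E[X] = (1/5)·0 + (2/15)·2 + (1/15)·3 + (1/45)·4 + (1/5)·5 + (1/5)·6 + (8/45)·7
     = 4

4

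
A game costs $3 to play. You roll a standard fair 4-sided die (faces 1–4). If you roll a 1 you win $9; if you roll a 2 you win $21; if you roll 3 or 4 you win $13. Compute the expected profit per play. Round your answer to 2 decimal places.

$11.00

E[payout] = (1/4)·9 + (1/2)·13 + (1/4)·21 = 14
Expected profit = 14 − 3 = 11 ≈ $11.00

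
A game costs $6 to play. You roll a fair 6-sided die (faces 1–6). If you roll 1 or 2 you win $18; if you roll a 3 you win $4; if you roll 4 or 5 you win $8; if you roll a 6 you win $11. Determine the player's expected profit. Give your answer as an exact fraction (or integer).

E[payout] = (1/6)·4 + (1/3)·8 + (1/6)·11 + (1/3)·18 = 67/6
Expected profit = 67/6 − 6 = 31/6

31/6 dollars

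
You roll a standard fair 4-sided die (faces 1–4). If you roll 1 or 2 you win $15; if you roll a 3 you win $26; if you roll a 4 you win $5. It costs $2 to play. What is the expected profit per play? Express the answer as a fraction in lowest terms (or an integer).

E[payout] = (1/4)·5 + (1/2)·15 + (1/4)·26 = 61/4
Expected profit = 61/4 − 2 = 53/4

53/4 dollars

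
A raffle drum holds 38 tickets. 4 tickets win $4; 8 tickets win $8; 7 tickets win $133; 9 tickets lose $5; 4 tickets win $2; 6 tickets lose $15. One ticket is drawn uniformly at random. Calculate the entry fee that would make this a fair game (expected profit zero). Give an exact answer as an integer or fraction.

E[payout] = (4/38)·4 + (8/38)·8 + (7/38)·133 + (9/38)·(-5) + (4/38)·2 + (6/38)·(-15) = 442/19
Fair fee = E[payout] = 442/19

442/19 dollars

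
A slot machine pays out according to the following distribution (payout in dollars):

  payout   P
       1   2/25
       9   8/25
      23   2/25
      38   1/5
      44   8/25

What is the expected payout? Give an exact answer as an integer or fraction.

E[X] = (2/25)·1 + (8/25)·9 + (2/25)·23 + (1/5)·38 + (8/25)·44
     = 662/25

662/25 dollars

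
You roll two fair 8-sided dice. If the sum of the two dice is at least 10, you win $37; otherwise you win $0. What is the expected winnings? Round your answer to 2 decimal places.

E[payout] = (9/16)·0 + (7/16)·37 = 259/16
≈ $16.19

$16.19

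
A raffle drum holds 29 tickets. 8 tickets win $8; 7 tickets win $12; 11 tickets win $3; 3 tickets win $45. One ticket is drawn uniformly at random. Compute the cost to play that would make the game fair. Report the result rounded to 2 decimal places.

E[payout] = (8/29)·8 + (7/29)·12 + (11/29)·3 + (3/29)·45 = 316/29
Fair fee = E[payout] = 316/29 ≈ $10.90

$10.90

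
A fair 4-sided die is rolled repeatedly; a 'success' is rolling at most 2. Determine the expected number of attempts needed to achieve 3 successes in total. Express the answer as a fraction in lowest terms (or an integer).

6

By linearity (sum of 3 independent geometric waits), E[trials] = 3/p = 3/(1/2) = 6.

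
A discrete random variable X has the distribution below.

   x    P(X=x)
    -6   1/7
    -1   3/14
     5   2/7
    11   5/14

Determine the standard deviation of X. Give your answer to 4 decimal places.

6.1112

E[X] = 30/7, E[X²] = 390/7
Var(X) = E[X²] − (E[X])² = 390/7 − 900/49 = 1830/49
SD(X) = √(1830/49) ≈ 6.1112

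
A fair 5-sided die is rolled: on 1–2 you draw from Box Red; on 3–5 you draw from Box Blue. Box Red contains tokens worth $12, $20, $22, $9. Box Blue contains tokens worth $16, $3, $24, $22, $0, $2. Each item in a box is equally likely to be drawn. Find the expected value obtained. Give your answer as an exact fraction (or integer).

$13

E[X | Box Red] = (12 + 20 + 22 + 9)/4 = 63/4
E[X | Box Blue] = (16 + 3 + 24 + 22 + 0 + 2)/6 = 67/6
E[X] = (2/5)·63/4 + (3/5)·67/6 = 13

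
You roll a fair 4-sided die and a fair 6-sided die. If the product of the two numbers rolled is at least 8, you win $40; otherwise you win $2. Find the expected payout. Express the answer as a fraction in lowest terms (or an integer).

E[payout] = (1/2)·2 + (1/2)·40 = 21

$21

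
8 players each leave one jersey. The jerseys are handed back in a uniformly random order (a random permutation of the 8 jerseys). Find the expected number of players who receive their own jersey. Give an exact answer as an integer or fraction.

1

Let Xᵢ = 1 if person i gets their own jersey. For each i, P(Xᵢ=1) = 1/8.
By linearity of expectation, E[X₁+…+X_8] = 8·(1/8) = 1.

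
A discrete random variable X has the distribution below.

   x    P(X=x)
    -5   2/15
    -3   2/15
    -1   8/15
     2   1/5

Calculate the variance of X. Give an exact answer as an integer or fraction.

E[X] = (2/15)·(-5) + (2/15)·(-3) + (8/15)·(-1) + (1/5)·2 = -6/5
E[X²] = (2/15)·25 + (2/15)·9 + (8/15)·1 + (1/5)·4 = 88/15
Var(X) = 88/15 − (-6/5)² = 332/75

332/75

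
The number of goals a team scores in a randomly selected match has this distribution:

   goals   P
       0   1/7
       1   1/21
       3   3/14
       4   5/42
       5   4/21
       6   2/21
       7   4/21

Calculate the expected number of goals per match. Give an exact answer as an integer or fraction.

E[X] = (1/7)·0 + (1/21)·1 + (3/14)·3 + (5/42)·4 + (4/21)·5 + (2/21)·6 + (4/21)·7
     = 169/42

169/42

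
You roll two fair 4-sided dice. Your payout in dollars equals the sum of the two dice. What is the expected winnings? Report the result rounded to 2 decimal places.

Distribution of the sum of the two dice: 2 w.p. 1/16, 3 w.p. 1/8, 4 w.p. 3/16, 5 w.p. 1/4, 6 w.p. 3/16, 7 w.p. 1/8, …
E[payout] = (1/16)·2 + (1/8)·3 + (3/16)·4 + (1/4)·5 + (3/16)·6 + (1/8)·7 + (1/16)·8 = 5
≈ $5.00

$5.00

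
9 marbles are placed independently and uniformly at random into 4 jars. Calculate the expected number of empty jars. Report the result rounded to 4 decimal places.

Let Xⱼ=1 if jar j is empty. P(Xⱼ=1) = ((4-1)/4)^9 = 19683/262144.
By linearity, E[#empty] = 4·19683/262144 = 19683/65536.
≈ 0.3003

0.3003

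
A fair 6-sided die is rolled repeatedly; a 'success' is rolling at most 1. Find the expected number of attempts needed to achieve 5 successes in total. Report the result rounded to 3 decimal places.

By linearity (sum of 5 independent geometric waits), E[trials] = 5/p = 5/(1/6) = 30.
≈ 30.000

30.000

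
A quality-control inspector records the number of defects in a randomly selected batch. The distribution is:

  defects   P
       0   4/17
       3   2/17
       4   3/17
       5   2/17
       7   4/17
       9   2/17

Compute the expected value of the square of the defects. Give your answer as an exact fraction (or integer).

E[X²] = (4/17)·0 + (2/17)·9 + (3/17)·16 + (2/17)·25 + (4/17)·49 + (2/17)·81
     = 474/17

474/17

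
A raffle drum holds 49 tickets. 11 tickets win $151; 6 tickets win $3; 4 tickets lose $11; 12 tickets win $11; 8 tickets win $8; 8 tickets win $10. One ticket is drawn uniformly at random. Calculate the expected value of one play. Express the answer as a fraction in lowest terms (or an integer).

E[payout] = (11/49)·151 + (6/49)·3 + (4/49)·(-11) + (12/49)·11 + (8/49)·8 + (8/49)·10 = 39

$39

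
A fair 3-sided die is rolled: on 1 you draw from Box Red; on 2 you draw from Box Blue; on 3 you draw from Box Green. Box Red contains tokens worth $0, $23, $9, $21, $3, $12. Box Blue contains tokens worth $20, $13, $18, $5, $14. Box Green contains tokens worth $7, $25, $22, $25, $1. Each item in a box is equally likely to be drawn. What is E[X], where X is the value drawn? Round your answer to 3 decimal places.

E[X | Box Red] = (0 + 23 + 9 + 21 + 3 + 12)/6 = 34/3
E[X | Box Blue] = (20 + 13 + 18 + 5 + 14)/5 = 14
E[X | Box Green] = (7 + 25 + 22 + 25 + 1)/5 = 16
E[X] = (1/3)·34/3 + (1/3)·14 + (1/3)·16 = 124/9 ≈ 13.778

$13.778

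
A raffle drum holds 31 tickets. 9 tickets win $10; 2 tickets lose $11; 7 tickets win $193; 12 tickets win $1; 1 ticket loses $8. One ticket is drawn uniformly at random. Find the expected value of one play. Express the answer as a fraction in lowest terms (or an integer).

1423/31 dollars

E[payout] = (9/31)·10 + (2/31)·(-11) + (7/31)·193 + (12/31)·1 + (1/31)·(-8) = 1423/31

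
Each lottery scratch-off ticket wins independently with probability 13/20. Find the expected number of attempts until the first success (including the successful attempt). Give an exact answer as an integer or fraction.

20/13

For a geometric distribution, E[trials] = 1/p = 1/(13/20) = 20/13.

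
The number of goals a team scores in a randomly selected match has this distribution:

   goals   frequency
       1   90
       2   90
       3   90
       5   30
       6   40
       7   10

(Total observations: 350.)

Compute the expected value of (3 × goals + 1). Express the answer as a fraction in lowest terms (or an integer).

67/7

Total = 350, so P(goals=1) = 90/350, etc.
E[3x+1] = (9/35)·4 + (9/35)·7 + (9/35)·10 + (3/35)·16 + (4/35)·19 + (1/35)·22
     = 67/7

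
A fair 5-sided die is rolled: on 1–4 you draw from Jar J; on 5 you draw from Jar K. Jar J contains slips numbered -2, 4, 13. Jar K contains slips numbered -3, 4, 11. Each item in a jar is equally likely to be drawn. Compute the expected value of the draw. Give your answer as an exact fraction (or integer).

24/5

E[X | Jar J] = (-2 + 4 + 13)/3 = 5
E[X | Jar K] = (-3 + 4 + 11)/3 = 4
E[X] = (4/5)·5 + (1/5)·4 = 24/5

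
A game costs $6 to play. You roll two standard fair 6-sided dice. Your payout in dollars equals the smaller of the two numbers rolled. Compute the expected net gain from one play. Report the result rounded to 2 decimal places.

Distribution of the smaller of the two numbers rolled: 1 w.p. 11/36, 2 w.p. 1/4, 3 w.p. 7/36, 4 w.p. 5/36, 5 w.p. 1/12, 6 w.p. 1/36
E[payout] = (11/36)·1 + (1/4)·2 + (7/36)·3 + (5/36)·4 + (1/12)·5 + (1/36)·6 = 91/36
Expected profit = 91/36 − 6 = -125/36 ≈ -$3.47

-$3.47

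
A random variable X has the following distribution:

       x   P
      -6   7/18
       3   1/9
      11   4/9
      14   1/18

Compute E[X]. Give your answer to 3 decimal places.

E[X] = (7/18)·(-6) + (1/9)·3 + (4/9)·11 + (1/18)·14
     = 11/3 ≈ 3.667

3.667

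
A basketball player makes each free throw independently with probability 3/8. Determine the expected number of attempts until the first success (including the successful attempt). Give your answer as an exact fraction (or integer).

8/3

For a geometric distribution, E[trials] = 1/p = 1/(3/8) = 8/3.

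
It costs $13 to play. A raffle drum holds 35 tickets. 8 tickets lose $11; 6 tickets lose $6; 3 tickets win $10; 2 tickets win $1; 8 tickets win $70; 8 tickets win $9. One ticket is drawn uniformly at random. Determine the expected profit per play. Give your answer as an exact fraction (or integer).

17/7 dollars

E[payout] = (8/35)·(-11) + (6/35)·(-6) + (3/35)·10 + (2/35)·1 + (8/35)·70 + (8/35)·9 = 108/7
Expected profit = 108/7 − 13 = 17/7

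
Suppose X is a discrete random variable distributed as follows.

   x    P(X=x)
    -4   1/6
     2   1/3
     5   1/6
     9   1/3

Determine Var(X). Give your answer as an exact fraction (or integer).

737/36

E[X] = (1/6)·(-4) + (1/3)·2 + (1/6)·5 + (1/3)·9 = 23/6
E[X²] = (1/6)·16 + (1/3)·4 + (1/6)·25 + (1/3)·81 = 211/6
Var(X) = 211/6 − (23/6)² = 737/36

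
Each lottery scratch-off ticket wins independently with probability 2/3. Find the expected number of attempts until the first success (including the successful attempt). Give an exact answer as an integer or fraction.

For a geometric distribution, E[trials] = 1/p = 1/(2/3) = 3/2.

3/2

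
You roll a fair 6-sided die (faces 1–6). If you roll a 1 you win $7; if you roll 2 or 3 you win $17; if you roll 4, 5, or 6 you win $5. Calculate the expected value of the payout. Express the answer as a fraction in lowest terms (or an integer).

E[payout] = (1/2)·5 + (1/6)·7 + (1/3)·17 = 28/3

28/3 dollars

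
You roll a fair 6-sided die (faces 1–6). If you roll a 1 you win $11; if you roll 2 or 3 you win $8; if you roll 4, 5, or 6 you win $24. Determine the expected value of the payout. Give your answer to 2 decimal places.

$16.50

E[payout] = (1/3)·8 + (1/6)·11 + (1/2)·24 = 33/2
≈ $16.50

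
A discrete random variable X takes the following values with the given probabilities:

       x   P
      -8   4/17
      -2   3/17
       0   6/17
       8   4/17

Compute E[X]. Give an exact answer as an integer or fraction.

-6/17

E[X] = (4/17)·(-8) + (3/17)·(-2) + (6/17)·0 + (4/17)·8
     = -6/17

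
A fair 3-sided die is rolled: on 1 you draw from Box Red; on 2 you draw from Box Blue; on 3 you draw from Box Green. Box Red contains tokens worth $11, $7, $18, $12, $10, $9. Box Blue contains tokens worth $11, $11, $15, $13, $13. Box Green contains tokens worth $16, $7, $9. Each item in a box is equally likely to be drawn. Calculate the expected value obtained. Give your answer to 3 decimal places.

E[X | Box Red] = (11 + 7 + 18 + 12 + 10 + 9)/6 = 67/6
E[X | Box Blue] = (11 + 11 + 15 + 13 + 13)/5 = 63/5
E[X | Box Green] = (16 + 7 + 9)/3 = 32/3
E[X] = (1/3)·67/6 + (1/3)·63/5 + (1/3)·32/3 = 1033/90 ≈ 11.478

$11.478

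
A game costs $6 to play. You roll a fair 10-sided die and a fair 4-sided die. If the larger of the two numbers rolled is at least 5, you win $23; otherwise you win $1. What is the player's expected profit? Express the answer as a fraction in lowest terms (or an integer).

E[payout] = (2/5)·1 + (3/5)·23 = 71/5
Expected profit = 71/5 − 6 = 41/5

41/5 dollars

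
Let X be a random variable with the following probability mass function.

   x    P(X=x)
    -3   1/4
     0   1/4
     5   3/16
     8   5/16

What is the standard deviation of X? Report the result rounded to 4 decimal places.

E[X] = 43/16, E[X²] = 431/16
Var(X) = E[X²] − (E[X])² = 431/16 − 1849/256 = 5047/256
SD(X) = √(5047/256) ≈ 4.4401

4.4401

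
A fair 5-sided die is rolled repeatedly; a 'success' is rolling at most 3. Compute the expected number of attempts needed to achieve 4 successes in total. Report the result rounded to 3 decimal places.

6.667

By linearity (sum of 4 independent geometric waits), E[trials] = 4/p = 4/(3/5) = 20/3.
≈ 6.667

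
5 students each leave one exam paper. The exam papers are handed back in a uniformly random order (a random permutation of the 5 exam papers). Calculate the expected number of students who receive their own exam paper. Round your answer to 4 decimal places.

Let Xᵢ = 1 if person i gets their own exam paper. For each i, P(Xᵢ=1) = 1/5.
By linearity of expectation, E[X₁+…+X_5] = 5·(1/5) = 1.
≈ 1.0000

1.0000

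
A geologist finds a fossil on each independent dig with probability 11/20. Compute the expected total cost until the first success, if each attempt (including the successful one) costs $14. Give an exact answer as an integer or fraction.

280/11 dollars

E[#attempts] = 1/p = 20/11; E[cost] = 14·20/11 = 280/11.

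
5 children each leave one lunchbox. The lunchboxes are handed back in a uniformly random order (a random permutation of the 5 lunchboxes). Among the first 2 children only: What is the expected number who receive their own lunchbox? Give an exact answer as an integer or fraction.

2/5

Let Xᵢ = 1 if person i gets their own lunchbox. For each i, P(Xᵢ=1) = 1/5.
By linearity of expectation, E[X₁+…+X_2] = 2·(1/5) = 2/5.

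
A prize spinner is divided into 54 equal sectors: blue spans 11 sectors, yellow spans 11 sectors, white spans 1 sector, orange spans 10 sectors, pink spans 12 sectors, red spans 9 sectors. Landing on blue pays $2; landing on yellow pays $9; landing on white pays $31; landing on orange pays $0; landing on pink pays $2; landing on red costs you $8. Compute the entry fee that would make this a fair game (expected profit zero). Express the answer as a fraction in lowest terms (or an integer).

E[payout] = (11/54)·2 + (11/54)·9 + (1/54)·31 + (10/54)·0 + (12/54)·2 + (9/54)·(-8) = 52/27
Fair fee = E[payout] = 52/27

52/27 dollars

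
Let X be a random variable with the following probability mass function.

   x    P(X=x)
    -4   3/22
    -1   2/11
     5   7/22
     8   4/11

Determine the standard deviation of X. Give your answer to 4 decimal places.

4.3997

E[X] = 83/22, E[X²] = 739/22
Var(X) = E[X²] − (E[X])² = 739/22 − 6889/484 = 9369/484
SD(X) = √(9369/484) ≈ 4.3997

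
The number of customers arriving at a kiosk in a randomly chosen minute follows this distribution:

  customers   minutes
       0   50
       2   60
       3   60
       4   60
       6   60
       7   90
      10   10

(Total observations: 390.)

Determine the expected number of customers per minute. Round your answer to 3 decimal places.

Total = 390, so P(customers=0) = 50/390, etc.
E[X] = (5/39)·0 + (2/13)·2 + (2/13)·3 + (2/13)·4 + (2/13)·6 + (3/13)·7 + (1/39)·10
     = 163/39 ≈ 4.179

4.179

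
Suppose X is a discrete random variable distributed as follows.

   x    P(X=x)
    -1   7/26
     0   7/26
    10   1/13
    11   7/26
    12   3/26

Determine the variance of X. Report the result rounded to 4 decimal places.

E[X] = (7/26)·(-1) + (7/26)·0 + (1/13)·10 + (7/26)·11 + (3/26)·12 = 63/13
E[X²] = (7/26)·1 + (7/26)·0 + (1/13)·100 + (7/26)·121 + (3/26)·144 = 743/13
Var(X) = 743/13 − (63/13)² = 5690/169 ≈ 33.6686

33.6686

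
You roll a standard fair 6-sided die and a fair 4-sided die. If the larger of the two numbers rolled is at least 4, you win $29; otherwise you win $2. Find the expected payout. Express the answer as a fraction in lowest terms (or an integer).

E[payout] = (3/8)·2 + (5/8)·29 = 151/8

151/8 dollars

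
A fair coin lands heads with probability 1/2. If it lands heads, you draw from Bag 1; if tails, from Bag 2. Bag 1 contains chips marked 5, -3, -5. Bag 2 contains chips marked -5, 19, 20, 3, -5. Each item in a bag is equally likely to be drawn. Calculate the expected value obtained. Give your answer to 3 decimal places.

E[X | Bag 1] = (5 − 3 − 5)/3 = -1
E[X | Bag 2] = (-5 + 19 + 20 + 3 − 5)/5 = 32/5
E[X] = (1/2)·(-1) + (1/2)·32/5 = 27/10 ≈ 2.700

2.700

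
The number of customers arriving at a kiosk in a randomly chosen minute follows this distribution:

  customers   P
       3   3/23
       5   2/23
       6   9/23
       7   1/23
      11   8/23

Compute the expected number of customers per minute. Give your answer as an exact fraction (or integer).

168/23

E[X] = (3/23)·3 + (2/23)·5 + (9/23)·6 + (1/23)·7 + (8/23)·11
     = 168/23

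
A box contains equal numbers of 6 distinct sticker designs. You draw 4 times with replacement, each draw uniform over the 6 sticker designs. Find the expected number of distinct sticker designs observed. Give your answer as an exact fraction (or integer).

Let Xⱼ=1 if type j appears at least once. P(Xⱼ=1) = 1 − ((6−1)/6)^4 = 671/1296.
E[#distinct] = 6·671/1296 = 671/216.

671/216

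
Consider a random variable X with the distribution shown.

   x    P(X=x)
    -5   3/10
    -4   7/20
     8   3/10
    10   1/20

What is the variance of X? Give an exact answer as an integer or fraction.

373/10

E[X] = (3/10)·(-5) + (7/20)·(-4) + (3/10)·8 + (1/20)·10 = 0
E[X²] = (3/10)·25 + (7/20)·16 + (3/10)·64 + (1/20)·100 = 373/10
Var(X) = 373/10 − (0)² = 373/10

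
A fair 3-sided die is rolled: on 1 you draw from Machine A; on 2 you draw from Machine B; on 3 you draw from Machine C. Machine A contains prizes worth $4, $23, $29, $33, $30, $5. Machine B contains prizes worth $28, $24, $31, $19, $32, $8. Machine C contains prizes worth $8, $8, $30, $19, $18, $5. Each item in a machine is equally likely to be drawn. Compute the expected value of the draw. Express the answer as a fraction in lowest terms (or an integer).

E[X | Machine A] = (4 + 23 + 29 + 33 + 30 + 5)/6 = 62/3
E[X | Machine B] = (28 + 24 + 31 + 19 + 32 + 8)/6 = 71/3
E[X | Machine C] = (8 + 8 + 30 + 19 + 18 + 5)/6 = 44/3
E[X] = (1/3)·62/3 + (1/3)·71/3 + (1/3)·44/3 = 59/3

59/3 dollars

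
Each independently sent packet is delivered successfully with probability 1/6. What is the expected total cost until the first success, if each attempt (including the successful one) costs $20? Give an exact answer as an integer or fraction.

E[#attempts] = 1/p = 6; E[cost] = 20·6 = 120.

$120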